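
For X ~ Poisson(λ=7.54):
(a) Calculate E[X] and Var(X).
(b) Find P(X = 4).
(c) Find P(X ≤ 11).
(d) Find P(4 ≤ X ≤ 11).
(a) E[X] = 7.5400, Var(X) = 7.5400
(b) P(X = 4) = 0.071564
(c) P(X ≤ 11) = 0.918396
(d) P(4 ≤ X ≤ 11) = 0.860788

We have X ~ Poisson(λ=7.54).

(a) Moments:
E[X] = 7.5400
Var(X) = 7.5400
σ = √Var(X) = 2.7459

(b) Point probability using PMF:
P(X = 4) = 0.071564

(c) Cumulative probability using CDF:
P(X ≤ 11) = F(11) = 0.918396

(d) Range probability:
P(4 ≤ X ≤ 11) = P(X ≤ 11) - P(X ≤ 3)
                   = F(11) - F(3)
                   = 0.918396 - 0.057608
                   = 0.860788

This means approximately 86.1% of outcomes fall in the interval [4, 11].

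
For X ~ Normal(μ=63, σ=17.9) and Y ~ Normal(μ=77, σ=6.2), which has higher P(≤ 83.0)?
X has higher probability (P(X ≤ 83.0) = 0.8681 > P(Y ≤ 83.0) = 0.8334)

Compute P(≤ 83.0) for each distribution:

X ~ Normal(μ=63, σ=17.9):
P(X ≤ 83.0) = 0.8681

Y ~ Normal(μ=77, σ=6.2):
P(Y ≤ 83.0) = 0.8334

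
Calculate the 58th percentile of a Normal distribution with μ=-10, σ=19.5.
-6.0631

We have X ~ Normal(μ=-10, σ=19.5).

We want to find x such that P(X ≤ x) = 0.58.

This is the 58th percentile, which means 58% of values fall below this point.

Using the inverse CDF (quantile function):
x = F⁻¹(0.58) = -6.0631

Verification: P(X ≤ -6.0631) = 0.58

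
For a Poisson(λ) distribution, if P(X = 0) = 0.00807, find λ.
λ = 4.8196

For a Poisson(λ) distribution, the PMF at 0 is:
P(X = 0) = λ^0 e^(-λ) / 0! = e^(-λ)

Given P(X = 0) = 0.00807:
e^(-λ) = 0.00807
-λ = ln(0.00807)
λ = -ln(0.00807) = 4.8196

Verification: e^(-4.8196) = 0.00807 ✓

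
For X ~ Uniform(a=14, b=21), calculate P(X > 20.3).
0.100000

We have X ~ Uniform(a=14, b=21).

P(X > 20.3) = 1 - P(X ≤ 20.3)
                = 1 - F(20.3)
                = 1 - 0.900000
                = 0.100000

So there's approximately a 10.0% chance that X exceeds 20.3.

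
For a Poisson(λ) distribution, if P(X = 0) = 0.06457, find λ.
λ = 2.7400

For a Poisson(λ) distribution, the PMF at 0 is:
P(X = 0) = λ^0 e^(-λ) / 0! = e^(-λ)

Given P(X = 0) = 0.06457:
e^(-λ) = 0.06457
-λ = ln(0.06457)
λ = -ln(0.06457) = 2.7400

Verification: e^(-2.7400) = 0.06457 ✓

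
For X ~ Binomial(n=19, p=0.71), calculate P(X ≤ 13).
0.487496

We have X ~ Binomial(n=19, p=0.71).

The CDF gives us P(X ≤ k).

Using the CDF:
P(X ≤ 13) = 0.487496

This means there's approximately a 48.7% chance that X is at most 13.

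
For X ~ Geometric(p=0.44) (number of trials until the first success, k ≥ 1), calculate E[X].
2.2727

We have X ~ Geometric(p=0.44) (number of trials until the first success, k ≥ 1).

For a Geometric distribution with p=0.44 (number of trials until the first success, k ≥ 1):
E[X] = 2.2727

This is the expected (average) value of X.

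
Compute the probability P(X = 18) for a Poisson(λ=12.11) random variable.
0.026974

We have X ~ Poisson(λ=12.11).

For a Poisson distribution, the PMF gives us the probability of each outcome.

Using the PMF formula:
P(X = 18) = 0.026974

Rounded to 4 decimal places: 0.0270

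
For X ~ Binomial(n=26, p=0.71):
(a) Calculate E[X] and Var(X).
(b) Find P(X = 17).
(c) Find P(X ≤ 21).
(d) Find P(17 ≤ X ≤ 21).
(a) E[X] = 18.4600, Var(X) = 5.3534
(b) P(X = 17) = 0.134203
(c) P(X ≤ 21) = 0.910530
(d) P(17 ≤ X ≤ 21) = 0.714463

We have X ~ Binomial(n=26, p=0.71).

(a) Moments:
E[X] = 18.4600
Var(X) = 5.3534
σ = √Var(X) = 2.3137

(b) Point probability using PMF:
P(X = 17) = 0.134203

(c) Cumulative probability using CDF:
P(X ≤ 21) = F(21) = 0.910530

(d) Range probability:
P(17 ≤ X ≤ 21) = P(X ≤ 21) - P(X ≤ 16)
                   = F(21) - F(16)
                   = 0.910530 - 0.196067
                   = 0.714463

This means approximately 71.4% of outcomes fall in the interval [17, 21].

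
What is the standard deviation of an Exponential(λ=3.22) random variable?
0.3106

We have X ~ Exponential(λ=3.22).

For an Exponential distribution with λ=3.22:
σ = √Var(X) = 0.3106

The standard deviation is the square root of the variance.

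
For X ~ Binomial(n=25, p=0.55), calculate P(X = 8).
0.011523

We have X ~ Binomial(n=25, p=0.55).

For a Binomial distribution, the PMF gives us the probability of each outcome.

Using the PMF formula:
P(X = 8) = 0.011523

Rounded to 4 decimal places: 0.0115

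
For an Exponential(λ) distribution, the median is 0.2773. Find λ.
λ = 2.4996

For X ~ Exponential(λ), the CDF is F(x) = 1 - e^(-λx).
The median m satisfies F(m) = 0.5:
1 - e^(-λm) = 0.5
e^(-λm) = 0.5
λm = ln(2)
m = ln(2) / λ

Given m = 0.2773:
λ = ln(2) / 0.2773 = 0.693147 / 0.2773 = 2.4996

Verification: ln(2) / 2.4996 = 0.2773 ✓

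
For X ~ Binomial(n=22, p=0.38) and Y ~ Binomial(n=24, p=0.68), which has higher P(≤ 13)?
X has higher probability (P(X ≤ 13) = 0.9869 > P(Y ≤ 13) = 0.1104)

Compute P(≤ 13) for each distribution:

X ~ Binomial(n=22, p=0.38):
P(X ≤ 13) = 0.9869

Y ~ Binomial(n=24, p=0.68):
P(Y ≤ 13) = 0.1104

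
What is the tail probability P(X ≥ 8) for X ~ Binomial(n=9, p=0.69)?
0.178802

We have X ~ Binomial(n=9, p=0.69).

For discrete distributions, P(X ≥ 8) = 1 - P(X ≤ 7).

P(X ≤ 7) = 0.821198
P(X ≥ 8) = 1 - 0.821198 = 0.178802

So there's approximately a 17.9% chance that X is at least 8.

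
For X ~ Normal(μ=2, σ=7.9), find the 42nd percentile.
0.4050

We have X ~ Normal(μ=2, σ=7.9).

We want to find x such that P(X ≤ x) = 0.42.

This is the 42nd percentile, which means 42% of values fall below this point.

Using the inverse CDF (quantile function):
x = F⁻¹(0.42) = 0.4050

Verification: P(X ≤ 0.4050) = 0.42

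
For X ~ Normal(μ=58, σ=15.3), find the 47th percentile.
56.8484

We have X ~ Normal(μ=58, σ=15.3).

We want to find x such that P(X ≤ x) = 0.47.

This is the 47th percentile, which means 47% of values fall below this point.

Using the inverse CDF (quantile function):
x = F⁻¹(0.47) = 56.8484

Verification: P(X ≤ 56.8484) = 0.47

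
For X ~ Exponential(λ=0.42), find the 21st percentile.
0.5612

We have X ~ Exponential(λ=0.42).

We want to find x such that P(X ≤ x) = 0.21.

This is the 21st percentile, which means 21% of values fall below this point.

Using the inverse CDF (quantile function):
x = F⁻¹(0.21) = 0.5612

Verification: P(X ≤ 0.5612) = 0.21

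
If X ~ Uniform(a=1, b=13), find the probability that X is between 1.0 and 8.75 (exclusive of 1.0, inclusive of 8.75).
0.645833

We have X ~ Uniform(a=1, b=13).

To find P(1.0 < X ≤ 8.75), we use:
P(1.0 < X ≤ 8.75) = P(X ≤ 8.75) - P(X ≤ 1.0)
                 = F(8.75) - F(1.0)
                 = 0.645833 - 0.000000
                 = 0.645833

So there's approximately a 64.6% chance that X falls in this range.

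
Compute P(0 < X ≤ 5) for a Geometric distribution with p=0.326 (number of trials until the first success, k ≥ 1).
0.860909

We have X ~ Geometric(p=0.326) (number of trials until the first success, k ≥ 1).

To find P(0 < X ≤ 5), we use:
P(0 < X ≤ 5) = P(X ≤ 5) - P(X ≤ 0)
                 = F(5) - F(0)
                 = 0.860909 - 0.000000
                 = 0.860909

So there's approximately a 86.1% chance that X falls in this range.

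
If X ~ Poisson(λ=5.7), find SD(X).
2.3875

We have X ~ Poisson(λ=5.7).

For a Poisson distribution with λ=5.7:
σ = √Var(X) = 2.3875

The standard deviation is the square root of the variance.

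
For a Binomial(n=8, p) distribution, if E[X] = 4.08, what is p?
p = 0.51

For a Binomial(n, p) distribution:
E[X] = n × p

Given n = 8 and E[X] = 4.08:
4.08 = 8 × p
p = 4.08 / 8 = 0.51

Verification: Binomial(8, 0.51) has E[X] = 4.08 ✓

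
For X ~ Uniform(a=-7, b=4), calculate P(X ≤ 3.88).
0.989091

We have X ~ Uniform(a=-7, b=4).

The CDF gives us P(X ≤ k).

Using the CDF:
P(X ≤ 3.88) = 0.989091

This means there's approximately a 98.9% chance that X is at most 3.88.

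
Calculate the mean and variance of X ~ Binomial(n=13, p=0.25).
E[X] = 3.2500, Var(X) = 2.4375

We have X ~ Binomial(n=13, p=0.25).

For a Binomial distribution with n=13, p=0.25:

Expected value:
E[X] = 3.2500

Variance:
Var(X) = 2.4375

Standard deviation:
σ = √Var(X) = 1.5612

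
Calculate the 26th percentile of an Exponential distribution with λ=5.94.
0.0507

We have X ~ Exponential(λ=5.94).

We want to find x such that P(X ≤ x) = 0.26.

This is the 26th percentile, which means 26% of values fall below this point.

Using the inverse CDF (quantile function):
x = F⁻¹(0.26) = 0.0507

Verification: P(X ≤ 0.0507) = 0.26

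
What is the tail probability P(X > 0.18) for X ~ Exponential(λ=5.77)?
0.353950

We have X ~ Exponential(λ=5.77).

P(X > 0.18) = 1 - P(X ≤ 0.18)
                = 1 - F(0.18)
                = 1 - 0.646050
                = 0.353950

So there's approximately a 35.4% chance that X exceeds 0.18.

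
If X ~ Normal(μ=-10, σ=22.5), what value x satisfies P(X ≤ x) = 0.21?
-28.1445

We have X ~ Normal(μ=-10, σ=22.5).

We want to find x such that P(X ≤ x) = 0.21.

This is the 21st percentile, which means 21% of values fall below this point.

Using the inverse CDF (quantile function):
x = F⁻¹(0.21) = -28.1445

Verification: P(X ≤ -28.1445) = 0.21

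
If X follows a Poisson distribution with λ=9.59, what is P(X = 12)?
0.086418

We have X ~ Poisson(λ=9.59).

For a Poisson distribution, the PMF gives us the probability of each outcome.

Using the PMF formula:
P(X = 12) = 0.086418

Rounded to 4 decimal places: 0.0864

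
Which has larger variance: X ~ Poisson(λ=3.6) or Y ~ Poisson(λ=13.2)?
Y has larger variance (13.2000 > 3.6000)

Compute the variance for each distribution:

X ~ Poisson(λ=3.6):
Var(X) = 3.6000

Y ~ Poisson(λ=13.2):
Var(Y) = 13.2000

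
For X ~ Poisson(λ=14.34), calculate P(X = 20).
0.032891

We have X ~ Poisson(λ=14.34).

For a Poisson distribution, the PMF gives us the probability of each outcome.

Using the PMF formula:
P(X = 20) = 0.032891

Rounded to 4 decimal places: 0.0329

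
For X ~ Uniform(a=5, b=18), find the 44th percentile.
10.7200

We have X ~ Uniform(a=5, b=18).

We want to find x such that P(X ≤ x) = 0.44.

This is the 44th percentile, which means 44% of values fall below this point.

Using the inverse CDF (quantile function):
x = F⁻¹(0.44) = 10.7200

Verification: P(X ≤ 10.7200) = 0.44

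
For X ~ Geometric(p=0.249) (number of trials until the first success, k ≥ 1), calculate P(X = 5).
0.079206

We have X ~ Geometric(p=0.249) (number of trials until the first success, k ≥ 1).

For a Geometric distribution, the PMF gives us the probability of each outcome.

Using the PMF formula:
P(X = 5) = 0.079206

Rounded to 4 decimal places: 0.0792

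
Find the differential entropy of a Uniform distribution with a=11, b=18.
1.9459 nats

We have X ~ Uniform(a=11, b=18).

The differential entropy measures the uncertainty or information content of the distribution.

For a Uniform distribution with a=11, b=18:
h(X) = 1.9459 nats

(In bits, this would be 2.8074 bits.)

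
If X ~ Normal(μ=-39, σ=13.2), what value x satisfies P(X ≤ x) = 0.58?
-36.3350

We have X ~ Normal(μ=-39, σ=13.2).

We want to find x such that P(X ≤ x) = 0.58.

This is the 58th percentile, which means 58% of values fall below this point.

Using the inverse CDF (quantile function):
x = F⁻¹(0.58) = -36.3350

Verification: P(X ≤ -36.3350) = 0.58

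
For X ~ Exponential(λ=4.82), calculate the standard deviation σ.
0.2075

We have X ~ Exponential(λ=4.82).

For an Exponential distribution with λ=4.82:
σ = √Var(X) = 0.2075

The standard deviation is the square root of the variance.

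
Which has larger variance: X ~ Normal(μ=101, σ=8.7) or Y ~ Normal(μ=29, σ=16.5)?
Y has larger variance (272.2500 > 75.6900)

Compute the variance for each distribution:

X ~ Normal(μ=101, σ=8.7):
Var(X) = 75.6900

Y ~ Normal(μ=29, σ=16.5):
Var(Y) = 272.2500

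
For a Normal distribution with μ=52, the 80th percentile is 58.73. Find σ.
σ = 7.9965

For X ~ Normal(μ, σ), the p-th percentile satisfies x = μ + z_p × σ,
where z_p = Φ⁻¹(p) is the standard normal quantile.

Step 1: z_{0.8} = Φ⁻¹(0.8) = 0.8416

Step 2: Solve for σ:
58.73 = 52 + 0.8416 × σ
σ = (58.73 - 52) / 0.8416
σ = 6.73 / 0.8416
σ = 7.9965

Verification: μ + z × σ = 52 + 0.8416 × 7.9965 = 58.73 ✓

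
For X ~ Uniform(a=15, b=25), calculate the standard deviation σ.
2.8868

We have X ~ Uniform(a=15, b=25).

For a Uniform distribution with a=15, b=25:
σ = √Var(X) = 2.8868

The standard deviation is the square root of the variance.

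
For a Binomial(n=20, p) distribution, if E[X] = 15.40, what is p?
p = 0.77

For a Binomial(n, p) distribution:
E[X] = n × p

Given n = 20 and E[X] = 15.40:
15.40 = 20 × p
p = 15.40 / 20 = 0.77

Verification: Binomial(20, 0.77) has E[X] = 15.40 ✓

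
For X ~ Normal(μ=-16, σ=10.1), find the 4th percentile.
-33.6819

We have X ~ Normal(μ=-16, σ=10.1).

We want to find x such that P(X ≤ x) = 0.04.

This is the 4th percentile, which means 4% of values fall below this point.

Using the inverse CDF (quantile function):
x = F⁻¹(0.04) = -33.6819

Verification: P(X ≤ -33.6819) = 0.04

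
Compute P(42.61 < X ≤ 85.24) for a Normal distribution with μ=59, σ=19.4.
0.712806

We have X ~ Normal(μ=59, σ=19.4).

To find P(42.61 < X ≤ 85.24), we use:
P(42.61 < X ≤ 85.24) = P(X ≤ 85.24) - P(X ≤ 42.61)
                 = F(85.24) - F(42.61)
                 = 0.911905 - 0.199099
                 = 0.712806

So there's approximately a 71.3% chance that X falls in this range.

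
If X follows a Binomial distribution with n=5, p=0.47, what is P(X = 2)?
0.328869

We have X ~ Binomial(n=5, p=0.47).

For a Binomial distribution, the PMF gives us the probability of each outcome.

Using the PMF formula:
P(X = 2) = 0.328869

Rounded to 4 decimal places: 0.3289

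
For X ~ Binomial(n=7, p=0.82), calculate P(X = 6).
0.383048

We have X ~ Binomial(n=7, p=0.82).

For a Binomial distribution, the PMF gives us the probability of each outcome.

Using the PMF formula:
P(X = 6) = 0.383048

Rounded to 4 decimal places: 0.3830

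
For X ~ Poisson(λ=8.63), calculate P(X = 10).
0.112819

We have X ~ Poisson(λ=8.63).

For a Poisson distribution, the PMF gives us the probability of each outcome.

Using the PMF formula:
P(X = 10) = 0.112819

Rounded to 4 decimal places: 0.1128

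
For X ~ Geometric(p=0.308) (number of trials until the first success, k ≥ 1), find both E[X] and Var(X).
E[X] = 3.2468, Var(X) = 7.2947

We have X ~ Geometric(p=0.308) (number of trials until the first success, k ≥ 1).

For a Geometric distribution with p=0.308 (number of trials until the first success, k ≥ 1):

Expected value:
E[X] = 3.2468

Variance:
Var(X) = 7.2947

Standard deviation:
σ = √Var(X) = 2.7009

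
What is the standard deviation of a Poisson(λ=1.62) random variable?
1.2728

We have X ~ Poisson(λ=1.62).

For a Poisson distribution with λ=1.62:
σ = √Var(X) = 1.2728

The standard deviation is the square root of the variance.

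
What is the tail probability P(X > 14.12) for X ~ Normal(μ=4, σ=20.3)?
0.309058

We have X ~ Normal(μ=4, σ=20.3).

P(X > 14.12) = 1 - P(X ≤ 14.12)
                = 1 - F(14.12)
                = 1 - 0.690942
                = 0.309058

So there's approximately a 30.9% chance that X exceeds 14.12.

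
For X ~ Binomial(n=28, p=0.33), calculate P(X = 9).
0.158975

We have X ~ Binomial(n=28, p=0.33).

For a Binomial distribution, the PMF gives us the probability of each outcome.

Using the PMF formula:
P(X = 9) = 0.158975

Rounded to 4 decimal places: 0.1590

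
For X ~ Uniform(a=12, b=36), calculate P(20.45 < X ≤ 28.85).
0.350000

We have X ~ Uniform(a=12, b=36).

To find P(20.45 < X ≤ 28.85), we use:
P(20.45 < X ≤ 28.85) = P(X ≤ 28.85) - P(X ≤ 20.45)
                 = F(28.85) - F(20.45)
                 = 0.702083 - 0.352083
                 = 0.350000

So there's approximately a 35.0% chance that X falls in this range.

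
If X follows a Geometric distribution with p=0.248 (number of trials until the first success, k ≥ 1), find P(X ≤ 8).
0.897731

We have X ~ Geometric(p=0.248) (number of trials until the first success, k ≥ 1).

The CDF gives us P(X ≤ k).

Using the CDF:
P(X ≤ 8) = 0.897731

This means there's approximately a 89.8% chance that X is at most 8.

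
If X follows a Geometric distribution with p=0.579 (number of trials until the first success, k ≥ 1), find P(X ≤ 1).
0.579000

We have X ~ Geometric(p=0.579) (number of trials until the first success, k ≥ 1).

The CDF gives us P(X ≤ k).

Using the CDF:
P(X ≤ 1) = 0.579000

This means there's approximately a 57.9% chance that X is at most 1.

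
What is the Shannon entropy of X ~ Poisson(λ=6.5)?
2.3407 nats

We have X ~ Poisson(λ=6.5).

The Shannon entropy measures the uncertainty or information content of the distribution.

For a Poisson distribution with λ=6.5:
H(X) = 2.3407 nats

(In bits, this would be 3.3769 bits.)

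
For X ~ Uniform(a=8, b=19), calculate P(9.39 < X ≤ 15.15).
0.523636

We have X ~ Uniform(a=8, b=19).

To find P(9.39 < X ≤ 15.15), we use:
P(9.39 < X ≤ 15.15) = P(X ≤ 15.15) - P(X ≤ 9.39)
                 = F(15.15) - F(9.39)
                 = 0.650000 - 0.126364
                 = 0.523636

So there's approximately a 52.4% chance that X falls in this range.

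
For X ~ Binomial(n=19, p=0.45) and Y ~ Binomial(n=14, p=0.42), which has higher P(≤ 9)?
Y has higher probability (P(Y ≤ 9) = 0.9745 > P(X ≤ 9) = 0.6710)

Compute P(≤ 9) for each distribution:

X ~ Binomial(n=19, p=0.45):
P(X ≤ 9) = 0.6710

Y ~ Binomial(n=14, p=0.42):
P(Y ≤ 9) = 0.9745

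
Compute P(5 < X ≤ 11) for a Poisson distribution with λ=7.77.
0.690735

We have X ~ Poisson(λ=7.77).

To find P(5 < X ≤ 11), we use:
P(5 < X ≤ 11) = P(X ≤ 11) - P(X ≤ 5)
                 = F(11) - F(5)
                 = 0.903960 - 0.213224
                 = 0.690735

So there's approximately a 69.1% chance that X falls in this range.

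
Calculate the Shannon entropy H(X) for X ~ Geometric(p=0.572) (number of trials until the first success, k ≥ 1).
1.1936 nats

We have X ~ Geometric(p=0.572) (number of trials until the first success, k ≥ 1).

The Shannon entropy measures the uncertainty or information content of the distribution.

For a Geometric distribution with p=0.572 (number of trials until the first success, k ≥ 1):
H(X) = 1.1936 nats

(In bits, this would be 1.7220 bits.)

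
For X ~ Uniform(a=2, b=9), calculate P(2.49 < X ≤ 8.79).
0.900000

We have X ~ Uniform(a=2, b=9).

To find P(2.49 < X ≤ 8.79), we use:
P(2.49 < X ≤ 8.79) = P(X ≤ 8.79) - P(X ≤ 2.49)
                 = F(8.79) - F(2.49)
                 = 0.970000 - 0.070000
                 = 0.900000

So there's approximately a 90.0% chance that X falls in this range.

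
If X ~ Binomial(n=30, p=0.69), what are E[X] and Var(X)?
E[X] = 20.7000, Var(X) = 6.4170

We have X ~ Binomial(n=30, p=0.69).

For a Binomial distribution with n=30, p=0.69:

Expected value:
E[X] = 20.7000

Variance:
Var(X) = 6.4170

Standard deviation:
σ = √Var(X) = 2.5332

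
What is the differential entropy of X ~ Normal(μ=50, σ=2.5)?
2.3352 nats

We have X ~ Normal(μ=50, σ=2.5).

The differential entropy measures the uncertainty or information content of the distribution.

For a Normal distribution with μ=50, σ=2.5:
h(X) = 2.3352 nats

(In bits, this would be 3.3690 bits.)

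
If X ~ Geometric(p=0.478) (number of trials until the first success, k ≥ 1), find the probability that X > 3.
0.142237

We have X ~ Geometric(p=0.478) (number of trials until the first success, k ≥ 1).

P(X > 3) = 1 - P(X ≤ 3)
                = 1 - F(3)
                = 1 - 0.857763
                = 0.142237

So there's approximately a 14.2% chance that X exceeds 3.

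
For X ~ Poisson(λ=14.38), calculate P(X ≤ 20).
0.940320

We have X ~ Poisson(λ=14.38).

The CDF gives us P(X ≤ k).

Using the CDF:
P(X ≤ 20) = 0.940320

This means there's approximately a 94.0% chance that X is at most 20.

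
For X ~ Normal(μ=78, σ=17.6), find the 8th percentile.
53.2707

We have X ~ Normal(μ=78, σ=17.6).

We want to find x such that P(X ≤ x) = 0.08.

This is the 8th percentile, which means 8% of values fall below this point.

Using the inverse CDF (quantile function):
x = F⁻¹(0.08) = 53.2707

Verification: P(X ≤ 53.2707) = 0.08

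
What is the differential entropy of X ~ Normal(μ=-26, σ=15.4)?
4.1533 nats

We have X ~ Normal(μ=-26, σ=15.4).

The differential entropy measures the uncertainty or information content of the distribution.

For a Normal distribution with μ=-26, σ=15.4:
h(X) = 4.1533 nats

(In bits, this would be 5.9920 bits.)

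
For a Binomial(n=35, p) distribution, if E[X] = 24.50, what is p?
p = 0.7

For a Binomial(n, p) distribution:
E[X] = n × p

Given n = 35 and E[X] = 24.50:
24.50 = 35 × p
p = 24.50 / 35 = 0.7

Verification: Binomial(35, 0.7) has E[X] = 24.50 ✓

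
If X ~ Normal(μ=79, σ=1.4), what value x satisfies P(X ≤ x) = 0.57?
79.2469

We have X ~ Normal(μ=79, σ=1.4).

We want to find x such that P(X ≤ x) = 0.57.

This is the 57th percentile, which means 57% of values fall below this point.

Using the inverse CDF (quantile function):
x = F⁻¹(0.57) = 79.2469

Verification: P(X ≤ 79.2469) = 0.57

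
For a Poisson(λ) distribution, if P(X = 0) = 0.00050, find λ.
λ = 7.6009

For a Poisson(λ) distribution, the PMF at 0 is:
P(X = 0) = λ^0 e^(-λ) / 0! = e^(-λ)

Given P(X = 0) = 0.00050:
e^(-λ) = 0.00050
-λ = ln(0.00050)
λ = -ln(0.00050) = 7.6009

Verification: e^(-7.6009) = 0.00050 ✓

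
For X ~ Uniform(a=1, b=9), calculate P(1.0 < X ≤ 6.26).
0.657500

We have X ~ Uniform(a=1, b=9).

To find P(1.0 < X ≤ 6.26), we use:
P(1.0 < X ≤ 6.26) = P(X ≤ 6.26) - P(X ≤ 1.0)
                 = F(6.26) - F(1.0)
                 = 0.657500 - 0.000000
                 = 0.657500

So there's approximately a 65.8% chance that X falls in this range.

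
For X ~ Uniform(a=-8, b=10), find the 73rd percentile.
5.1400

We have X ~ Uniform(a=-8, b=10).

We want to find x such that P(X ≤ x) = 0.73.

This is the 73rd percentile, which means 73% of values fall below this point.

Using the inverse CDF (quantile function):
x = F⁻¹(0.73) = 5.1400

Verification: P(X ≤ 5.1400) = 0.73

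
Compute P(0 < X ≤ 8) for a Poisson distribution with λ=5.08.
0.920339

We have X ~ Poisson(λ=5.08).

To find P(0 < X ≤ 8), we use:
P(0 < X ≤ 8) = P(X ≤ 8) - P(X ≤ 0)
                 = F(8) - F(0)
                 = 0.926559 - 0.006220
                 = 0.920339

So there's approximately a 92.0% chance that X falls in this range.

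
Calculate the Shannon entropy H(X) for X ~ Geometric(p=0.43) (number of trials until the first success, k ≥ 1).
1.5891 nats

We have X ~ Geometric(p=0.43) (number of trials until the first success, k ≥ 1).

The Shannon entropy measures the uncertainty or information content of the distribution.

For a Geometric distribution with p=0.43 (number of trials until the first success, k ≥ 1):
H(X) = 1.5891 nats

(In bits, this would be 2.2926 bits.)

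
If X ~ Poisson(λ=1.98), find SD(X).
1.4071

We have X ~ Poisson(λ=1.98).

For a Poisson distribution with λ=1.98:
σ = √Var(X) = 1.4071

The standard deviation is the square root of the variance.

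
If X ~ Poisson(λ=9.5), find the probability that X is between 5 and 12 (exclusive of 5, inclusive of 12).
0.747901

We have X ~ Poisson(λ=9.5).

To find P(5 < X ≤ 12), we use:
P(5 < X ≤ 12) = P(X ≤ 12) - P(X ≤ 5)
                 = F(12) - F(5)
                 = 0.836430 - 0.088528
                 = 0.747901

So there's approximately a 74.8% chance that X falls in this range.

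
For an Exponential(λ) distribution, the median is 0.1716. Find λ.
λ = 4.0393

For X ~ Exponential(λ), the CDF is F(x) = 1 - e^(-λx).
The median m satisfies F(m) = 0.5:
1 - e^(-λm) = 0.5
e^(-λm) = 0.5
λm = ln(2)
m = ln(2) / λ

Given m = 0.1716:
λ = ln(2) / 0.1716 = 0.693147 / 0.1716 = 4.0393

Verification: ln(2) / 4.0393 = 0.1716 ✓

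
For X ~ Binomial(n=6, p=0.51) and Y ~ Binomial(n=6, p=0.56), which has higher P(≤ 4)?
X has higher probability (P(X ≤ 4) = 0.8810 > P(Y ≤ 4) = 0.8238)

Compute P(≤ 4) for each distribution:

X ~ Binomial(n=6, p=0.51):
P(X ≤ 4) = 0.8810

Y ~ Binomial(n=6, p=0.56):
P(Y ≤ 4) = 0.8238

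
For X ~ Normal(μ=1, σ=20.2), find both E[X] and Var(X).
E[X] = 1.0000, Var(X) = 408.0400

We have X ~ Normal(μ=1, σ=20.2).

For a Normal distribution with μ=1, σ=20.2:

Expected value:
E[X] = 1.0000

Variance:
Var(X) = 408.0400

Standard deviation:
σ = √Var(X) = 20.2000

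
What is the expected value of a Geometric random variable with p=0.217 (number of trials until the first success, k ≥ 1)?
4.6083

We have X ~ Geometric(p=0.217) (number of trials until the first success, k ≥ 1).

For a Geometric distribution with p=0.217 (number of trials until the first success, k ≥ 1):
E[X] = 4.6083

This is the expected (average) value of X.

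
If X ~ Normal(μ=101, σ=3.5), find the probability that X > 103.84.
0.208560

We have X ~ Normal(μ=101, σ=3.5).

P(X > 103.84) = 1 - P(X ≤ 103.84)
                = 1 - F(103.84)
                = 1 - 0.791440
                = 0.208560

So there's approximately a 20.9% chance that X exceeds 103.84.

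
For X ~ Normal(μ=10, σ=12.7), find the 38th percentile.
6.1204

We have X ~ Normal(μ=10, σ=12.7).

We want to find x such that P(X ≤ x) = 0.38.

This is the 38th percentile, which means 38% of values fall below this point.

Using the inverse CDF (quantile function):
x = F⁻¹(0.38) = 6.1204

Verification: P(X ≤ 6.1204) = 0.38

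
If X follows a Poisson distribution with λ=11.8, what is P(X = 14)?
0.087350

We have X ~ Poisson(λ=11.8).

For a Poisson distribution, the PMF gives us the probability of each outcome.

Using the PMF formula:
P(X = 14) = 0.087350

Rounded to 4 decimal places: 0.0874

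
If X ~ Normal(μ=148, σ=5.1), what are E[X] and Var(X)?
E[X] = 148.0000, Var(X) = 26.0100

We have X ~ Normal(μ=148, σ=5.1).

For a Normal distribution with μ=148, σ=5.1:

Expected value:
E[X] = 148.0000

Variance:
Var(X) = 26.0100

Standard deviation:
σ = √Var(X) = 5.1000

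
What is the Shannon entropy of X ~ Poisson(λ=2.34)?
1.7937 nats

We have X ~ Poisson(λ=2.34).

The Shannon entropy measures the uncertainty or information content of the distribution.

For a Poisson distribution with λ=2.34:
H(X) = 1.7937 nats

(In bits, this would be 2.5878 bits.)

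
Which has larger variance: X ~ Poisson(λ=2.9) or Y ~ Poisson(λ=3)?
Y has larger variance (3.0000 > 2.9000)

Compute the variance for each distribution:

X ~ Poisson(λ=2.9):
Var(X) = 2.9000

Y ~ Poisson(λ=3):
Var(Y) = 3.0000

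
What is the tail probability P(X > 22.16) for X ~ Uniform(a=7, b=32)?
0.393600

We have X ~ Uniform(a=7, b=32).

P(X > 22.16) = 1 - P(X ≤ 22.16)
                = 1 - F(22.16)
                = 1 - 0.606400
                = 0.393600

So there's approximately a 39.4% chance that X exceeds 22.16.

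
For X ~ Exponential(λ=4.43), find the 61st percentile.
0.2126

We have X ~ Exponential(λ=4.43).

We want to find x such that P(X ≤ x) = 0.61.

This is the 61st percentile, which means 61% of values fall below this point.

Using the inverse CDF (quantile function):
x = F⁻¹(0.61) = 0.2126

Verification: P(X ≤ 0.2126) = 0.61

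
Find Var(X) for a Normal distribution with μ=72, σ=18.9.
357.2100

We have X ~ Normal(μ=72, σ=18.9).

For a Normal distribution with μ=72, σ=18.9:
Var(X) = 357.2100

The variance measures the spread of the distribution around the mean.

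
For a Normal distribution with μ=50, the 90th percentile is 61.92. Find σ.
σ = 9.3012

For X ~ Normal(μ, σ), the p-th percentile satisfies x = μ + z_p × σ,
where z_p = Φ⁻¹(p) is the standard normal quantile.

Step 1: z_{0.9} = Φ⁻¹(0.9) = 1.2816

Step 2: Solve for σ:
61.92 = 50 + 1.2816 × σ
σ = (61.92 - 50) / 1.2816
σ = 11.92 / 1.2816
σ = 9.3012

Verification: μ + z × σ = 50 + 1.2816 × 9.3012 = 61.92 ✓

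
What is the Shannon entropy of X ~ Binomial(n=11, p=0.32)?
1.8480 nats

We have X ~ Binomial(n=11, p=0.32).

The Shannon entropy measures the uncertainty or information content of the distribution.

For a Binomial distribution with n=11, p=0.32:
H(X) = 1.8480 nats

(In bits, this would be 2.6661 bits.)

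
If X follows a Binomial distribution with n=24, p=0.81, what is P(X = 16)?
0.042890

We have X ~ Binomial(n=24, p=0.81).

For a Binomial distribution, the PMF gives us the probability of each outcome.

Using the PMF formula:
P(X = 16) = 0.042890

Rounded to 4 decimal places: 0.0429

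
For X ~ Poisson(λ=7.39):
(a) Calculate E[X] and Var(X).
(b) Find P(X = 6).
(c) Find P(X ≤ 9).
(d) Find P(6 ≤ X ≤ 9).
(a) E[X] = 7.3900, Var(X) = 7.3900
(b) P(X = 6) = 0.139668
(c) P(X ≤ 9) = 0.788855
(d) P(6 ≤ X ≤ 9) = 0.535166

We have X ~ Poisson(λ=7.39).

(a) Moments:
E[X] = 7.3900
Var(X) = 7.3900
σ = √Var(X) = 2.7185

(b) Point probability using PMF:
P(X = 6) = 0.139668

(c) Cumulative probability using CDF:
P(X ≤ 9) = F(9) = 0.788855

(d) Range probability:
P(6 ≤ X ≤ 9) = P(X ≤ 9) - P(X ≤ 5)
                   = F(9) - F(5)
                   = 0.788855 - 0.253689
                   = 0.535166

This means approximately 53.5% of outcomes fall in the interval [6, 9].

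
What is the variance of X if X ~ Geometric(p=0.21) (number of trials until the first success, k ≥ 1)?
17.9138

We have X ~ Geometric(p=0.21) (number of trials until the first success, k ≥ 1).

For a Geometric distribution with p=0.21 (number of trials until the first success, k ≥ 1):
Var(X) = 17.9138

The variance measures the spread of the distribution around the mean.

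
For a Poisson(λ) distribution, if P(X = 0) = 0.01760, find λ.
λ = 4.0399

For a Poisson(λ) distribution, the PMF at 0 is:
P(X = 0) = λ^0 e^(-λ) / 0! = e^(-λ)

Given P(X = 0) = 0.01760:
e^(-λ) = 0.01760
-λ = ln(0.01760)
λ = -ln(0.01760) = 4.0399

Verification: e^(-4.0399) = 0.01760 ✓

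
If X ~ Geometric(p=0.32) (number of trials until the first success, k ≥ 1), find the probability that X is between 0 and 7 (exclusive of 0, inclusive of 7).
0.932770

We have X ~ Geometric(p=0.32) (number of trials until the first success, k ≥ 1).

To find P(0 < X ≤ 7), we use:
P(0 < X ≤ 7) = P(X ≤ 7) - P(X ≤ 0)
                 = F(7) - F(0)
                 = 0.932770 - 0.000000
                 = 0.932770

So there's approximately a 93.3% chance that X falls in this range.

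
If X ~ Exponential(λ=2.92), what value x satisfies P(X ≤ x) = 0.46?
0.2110

We have X ~ Exponential(λ=2.92).

We want to find x such that P(X ≤ x) = 0.46.

This is the 46th percentile, which means 46% of values fall below this point.

Using the inverse CDF (quantile function):
x = F⁻¹(0.46) = 0.2110

Verification: P(X ≤ 0.2110) = 0.46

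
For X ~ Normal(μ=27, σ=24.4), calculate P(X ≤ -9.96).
0.064917

We have X ~ Normal(μ=27, σ=24.4).

The CDF gives us P(X ≤ k).

Using the CDF:
P(X ≤ -9.96) = 0.064917

This means there's approximately a 6.5% chance that X is at most -9.96.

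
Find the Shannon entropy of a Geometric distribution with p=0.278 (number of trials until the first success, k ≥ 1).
2.1261 nats

We have X ~ Geometric(p=0.278) (number of trials until the first success, k ≥ 1).

The Shannon entropy measures the uncertainty or information content of the distribution.

For a Geometric distribution with p=0.278 (number of trials until the first success, k ≥ 1):
H(X) = 2.1261 nats

(In bits, this would be 3.0673 bits.)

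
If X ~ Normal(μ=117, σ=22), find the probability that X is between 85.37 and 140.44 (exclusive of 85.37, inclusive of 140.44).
0.781409

We have X ~ Normal(μ=117, σ=22).

To find P(85.37 < X ≤ 140.44), we use:
P(85.37 < X ≤ 140.44) = P(X ≤ 140.44) - P(X ≤ 85.37)
                 = F(140.44) - F(85.37)
                 = 0.856665 - 0.075256
                 = 0.781409

So there's approximately a 78.1% chance that X falls in this range.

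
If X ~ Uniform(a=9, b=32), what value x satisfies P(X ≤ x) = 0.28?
15.4400

We have X ~ Uniform(a=9, b=32).

We want to find x such that P(X ≤ x) = 0.28.

This is the 28th percentile, which means 28% of values fall below this point.

Using the inverse CDF (quantile function):
x = F⁻¹(0.28) = 15.4400

Verification: P(X ≤ 15.4400) = 0.28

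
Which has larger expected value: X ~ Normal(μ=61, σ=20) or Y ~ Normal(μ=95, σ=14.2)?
Y has larger mean (95.0000 > 61.0000)

Compute the expected value for each distribution:

X ~ Normal(μ=61, σ=20):
E[X] = 61.0000

Y ~ Normal(μ=95, σ=14.2):
E[Y] = 95.0000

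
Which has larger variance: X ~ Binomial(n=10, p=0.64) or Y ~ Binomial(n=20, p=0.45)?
Y has larger variance (4.9500 > 2.3040)

Compute the variance for each distribution:

X ~ Binomial(n=10, p=0.64):
Var(X) = 2.3040

Y ~ Binomial(n=20, p=0.45):
Var(Y) = 4.9500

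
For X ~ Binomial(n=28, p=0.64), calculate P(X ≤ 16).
0.284086

We have X ~ Binomial(n=28, p=0.64).

The CDF gives us P(X ≤ k).

Using the CDF:
P(X ≤ 16) = 0.284086

This means there's approximately a 28.4% chance that X is at most 16.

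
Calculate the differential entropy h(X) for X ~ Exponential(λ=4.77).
-0.5623 nats

We have X ~ Exponential(λ=4.77).

The differential entropy measures the uncertainty or information content of the distribution.

For an Exponential distribution with λ=4.77:
h(X) = -0.5623 nats

(In bits, this would be -0.8113 bits.)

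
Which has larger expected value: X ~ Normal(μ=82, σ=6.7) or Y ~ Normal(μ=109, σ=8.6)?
Y has larger mean (109.0000 > 82.0000)

Compute the expected value for each distribution:

X ~ Normal(μ=82, σ=6.7):
E[X] = 82.0000

Y ~ Normal(μ=109, σ=8.6):
E[Y] = 109.0000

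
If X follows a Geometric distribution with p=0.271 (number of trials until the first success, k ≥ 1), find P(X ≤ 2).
0.468559

We have X ~ Geometric(p=0.271) (number of trials until the first success, k ≥ 1).

The CDF gives us P(X ≤ k).

Using the CDF:
P(X ≤ 2) = 0.468559

This means there's approximately a 46.9% chance that X is at most 2.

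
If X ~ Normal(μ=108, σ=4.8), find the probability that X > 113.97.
0.106796

We have X ~ Normal(μ=108, σ=4.8).

P(X > 113.97) = 1 - P(X ≤ 113.97)
                = 1 - F(113.97)
                = 1 - 0.893204
                = 0.106796

So there's approximately a 10.7% chance that X exceeds 113.97.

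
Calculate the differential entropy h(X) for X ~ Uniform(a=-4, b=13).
2.8332 nats

We have X ~ Uniform(a=-4, b=13).

The differential entropy measures the uncertainty or information content of the distribution.

For a Uniform distribution with a=-4, b=13:
h(X) = 2.8332 nats

(In bits, this would be 4.0875 bits.)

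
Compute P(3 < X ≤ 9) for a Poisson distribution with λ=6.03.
0.765448

We have X ~ Poisson(λ=6.03).

To find P(3 < X ≤ 9), we use:
P(3 < X ≤ 9) = P(X ≤ 9) - P(X ≤ 3)
                 = F(9) - F(3)
                 = 0.913995 - 0.148547
                 = 0.765448

So there's approximately a 76.5% chance that X falls in this range.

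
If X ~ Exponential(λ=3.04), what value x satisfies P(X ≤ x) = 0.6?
0.3014

We have X ~ Exponential(λ=3.04).

We want to find x such that P(X ≤ x) = 0.6.

This is the 60th percentile, which means 60% of values fall below this point.

Using the inverse CDF (quantile function):
x = F⁻¹(0.6) = 0.3014

Verification: P(X ≤ 0.3014) = 0.6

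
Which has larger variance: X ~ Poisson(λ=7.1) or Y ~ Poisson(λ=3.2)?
X has larger variance (7.1000 > 3.2000)

Compute the variance for each distribution:

X ~ Poisson(λ=7.1):
Var(X) = 7.1000

Y ~ Poisson(λ=3.2):
Var(Y) = 3.2000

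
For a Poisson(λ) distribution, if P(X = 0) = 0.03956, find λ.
λ = 3.2299

For a Poisson(λ) distribution, the PMF at 0 is:
P(X = 0) = λ^0 e^(-λ) / 0! = e^(-λ)

Given P(X = 0) = 0.03956:
e^(-λ) = 0.03956
-λ = ln(0.03956)
λ = -ln(0.03956) = 3.2299

Verification: e^(-3.2299) = 0.03956 ✓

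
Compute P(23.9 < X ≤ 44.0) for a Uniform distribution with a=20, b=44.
0.837500

We have X ~ Uniform(a=20, b=44).

To find P(23.9 < X ≤ 44.0), we use:
P(23.9 < X ≤ 44.0) = P(X ≤ 44.0) - P(X ≤ 23.9)
                 = F(44.0) - F(23.9)
                 = 1.000000 - 0.162500
                 = 0.837500

So there's approximately a 83.8% chance that X falls in this range.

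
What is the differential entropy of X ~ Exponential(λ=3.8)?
-0.3350 nats

We have X ~ Exponential(λ=3.8).

The differential entropy measures the uncertainty or information content of the distribution.

For an Exponential distribution with λ=3.8:
h(X) = -0.3350 nats

(In bits, this would be -0.4833 bits.)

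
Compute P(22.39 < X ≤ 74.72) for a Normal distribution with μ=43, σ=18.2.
0.830591

We have X ~ Normal(μ=43, σ=18.2).

To find P(22.39 < X ≤ 74.72), we use:
P(22.39 < X ≤ 74.72) = P(X ≤ 74.72) - P(X ≤ 22.39)
                 = F(74.72) - F(22.39)
                 = 0.959321 - 0.128729
                 = 0.830591

So there's approximately a 83.1% chance that X falls in this range.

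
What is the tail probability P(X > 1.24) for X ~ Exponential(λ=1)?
0.289384

We have X ~ Exponential(λ=1).

P(X > 1.24) = 1 - P(X ≤ 1.24)
                = 1 - F(1.24)
                = 1 - 0.710616
                = 0.289384

So there's approximately a 28.9% chance that X exceeds 1.24.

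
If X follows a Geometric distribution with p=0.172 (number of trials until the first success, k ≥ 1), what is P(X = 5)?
0.080844

We have X ~ Geometric(p=0.172) (number of trials until the first success, k ≥ 1).

For a Geometric distribution, the PMF gives us the probability of each outcome.

Using the PMF formula:
P(X = 5) = 0.080844

Rounded to 4 decimal places: 0.0808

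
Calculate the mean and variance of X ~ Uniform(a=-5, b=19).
E[X] = 7.0000, Var(X) = 48.0000

We have X ~ Uniform(a=-5, b=19).

For a Uniform distribution with a=-5, b=19:

Expected value:
E[X] = 7.0000

Variance:
Var(X) = 48.0000

Standard deviation:
σ = √Var(X) = 6.9282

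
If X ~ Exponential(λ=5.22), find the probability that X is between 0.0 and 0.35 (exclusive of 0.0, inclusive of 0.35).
0.839104

We have X ~ Exponential(λ=5.22).

To find P(0.0 < X ≤ 0.35), we use:
P(0.0 < X ≤ 0.35) = P(X ≤ 0.35) - P(X ≤ 0.0)
                 = F(0.35) - F(0.0)
                 = 0.839104 - 0.000000
                 = 0.839104

So there's approximately a 83.9% chance that X falls in this range.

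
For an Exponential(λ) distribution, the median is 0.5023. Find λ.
λ = 1.3799

For X ~ Exponential(λ), the CDF is F(x) = 1 - e^(-λx).
The median m satisfies F(m) = 0.5:
1 - e^(-λm) = 0.5
e^(-λm) = 0.5
λm = ln(2)
m = ln(2) / λ

Given m = 0.5023:
λ = ln(2) / 0.5023 = 0.693147 / 0.5023 = 1.3799

Verification: ln(2) / 1.3799 = 0.5023 ✓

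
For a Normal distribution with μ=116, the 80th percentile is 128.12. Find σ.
σ = 14.4008

For X ~ Normal(μ, σ), the p-th percentile satisfies x = μ + z_p × σ,
where z_p = Φ⁻¹(p) is the standard normal quantile.

Step 1: z_{0.8} = Φ⁻¹(0.8) = 0.8416

Step 2: Solve for σ:
128.12 = 116 + 0.8416 × σ
σ = (128.12 - 116) / 0.8416
σ = 12.12 / 0.8416
σ = 14.4008

Verification: μ + z × σ = 116 + 0.8416 × 14.4008 = 128.12 ✓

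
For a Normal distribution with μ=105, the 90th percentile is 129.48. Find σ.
σ = 19.1018

For X ~ Normal(μ, σ), the p-th percentile satisfies x = μ + z_p × σ,
where z_p = Φ⁻¹(p) is the standard normal quantile.

Step 1: z_{0.9} = Φ⁻¹(0.9) = 1.2816

Step 2: Solve for σ:
129.48 = 105 + 1.2816 × σ
σ = (129.48 - 105) / 1.2816
σ = 24.48 / 1.2816
σ = 19.1018

Verification: μ + z × σ = 105 + 1.2816 × 19.1018 = 129.48 ✓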